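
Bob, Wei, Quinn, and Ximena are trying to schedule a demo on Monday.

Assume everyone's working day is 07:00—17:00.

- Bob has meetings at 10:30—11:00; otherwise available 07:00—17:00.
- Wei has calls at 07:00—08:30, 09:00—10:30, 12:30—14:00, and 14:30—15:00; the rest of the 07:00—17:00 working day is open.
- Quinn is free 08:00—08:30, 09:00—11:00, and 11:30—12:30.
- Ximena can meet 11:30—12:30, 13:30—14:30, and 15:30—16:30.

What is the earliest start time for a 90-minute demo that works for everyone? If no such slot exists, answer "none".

Bob free within 07:00–17:00: 07:00–10:30, 11:00–17:00.
Wei free within 07:00–17:00: 08:30–09:00, 10:30–12:30, 14:00–14:30, 15:00–17:00.
Bob ∩ Wei: 08:30–09:00, 11:00–12:30, 14:00–14:30, 15:00–17:00.
Bob ∩ Wei ∩ Quinn: 11:30–12:30.
Bob ∩ Wei ∩ Quinn ∩ Ximena: 11:30–12:30.
Windows ≥ 90 min: (none).

none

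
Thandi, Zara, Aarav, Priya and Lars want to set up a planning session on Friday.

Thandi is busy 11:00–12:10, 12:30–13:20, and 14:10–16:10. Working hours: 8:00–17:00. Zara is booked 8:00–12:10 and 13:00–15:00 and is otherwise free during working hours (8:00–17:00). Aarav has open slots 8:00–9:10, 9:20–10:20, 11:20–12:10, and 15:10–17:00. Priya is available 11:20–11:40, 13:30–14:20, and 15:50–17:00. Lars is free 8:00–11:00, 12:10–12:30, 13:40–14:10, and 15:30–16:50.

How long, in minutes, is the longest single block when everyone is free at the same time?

Thandi free within 08:00–17:00: 08:00–11:00, 12:10–12:30, 13:20–14:10, 16:10–17:00.
Zara free within 08:00–17:00: 12:10–13:00, 15:00–17:00.
Thandi ∩ Zara: 12:10–12:30, 16:10–17:00.
Thandi ∩ Zara ∩ Aarav: 16:10–17:00.
Thandi ∩ Zara ∩ Aarav ∩ Priya: 16:10–17:00.
Thandi ∩ Zara ∩ Aarav ∩ Priya ∩ Lars: 16:10–16:50.
Single common window of 40 minutes.

40 minutes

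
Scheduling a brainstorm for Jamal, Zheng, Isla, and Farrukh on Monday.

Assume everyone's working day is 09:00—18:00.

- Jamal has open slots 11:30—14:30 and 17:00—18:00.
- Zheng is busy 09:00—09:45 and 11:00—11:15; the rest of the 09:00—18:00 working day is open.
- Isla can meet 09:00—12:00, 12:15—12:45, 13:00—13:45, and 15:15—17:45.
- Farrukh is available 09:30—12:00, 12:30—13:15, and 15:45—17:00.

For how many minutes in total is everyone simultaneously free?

60 minutes

Zheng free within 09:00–18:00: 09:45–11:00, 11:15–18:00.
Jamal ∩ Zheng: 11:30–14:30, 17:00–18:00.
Jamal ∩ Zheng ∩ Isla: 11:30–12:00, 12:15–12:45, 13:00–13:45, 17:00–17:45.
Jamal ∩ Zheng ∩ Isla ∩ Farrukh: 11:30–12:00, 12:30–12:45, 13:00–13:15.
Total common minutes: 30 + 15 + 15 = 60.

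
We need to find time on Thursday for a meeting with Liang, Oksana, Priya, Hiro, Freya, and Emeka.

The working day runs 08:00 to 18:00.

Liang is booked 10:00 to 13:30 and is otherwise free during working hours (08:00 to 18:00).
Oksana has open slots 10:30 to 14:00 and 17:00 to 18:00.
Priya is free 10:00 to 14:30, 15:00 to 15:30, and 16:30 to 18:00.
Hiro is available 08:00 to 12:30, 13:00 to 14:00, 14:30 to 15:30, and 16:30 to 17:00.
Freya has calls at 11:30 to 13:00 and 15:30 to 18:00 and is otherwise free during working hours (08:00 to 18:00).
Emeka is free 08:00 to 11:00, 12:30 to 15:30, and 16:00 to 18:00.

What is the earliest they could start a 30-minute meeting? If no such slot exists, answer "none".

13:30

Liang free within 08:00–18:00: 08:00–10:00, 13:30–18:00.
Freya free within 08:00–18:00: 08:00–11:30, 13:00–15:30.
Liang ∩ Oksana: 13:30–14:00, 17:00–18:00.
Liang ∩ Oksana ∩ Priya: 13:30–14:00, 17:00–18:00.
Liang ∩ Oksana ∩ Priya ∩ Hiro: 13:30–14:00.
Liang ∩ Oksana ∩ Priya ∩ Hiro ∩ Freya: 13:30–14:00.
Liang ∩ Oksana ∩ Priya ∩ Hiro ∩ Freya ∩ Emeka: 13:30–14:00.
Windows ≥ 30 min: 13:30–14:00.
Earliest such window starts at 13:30.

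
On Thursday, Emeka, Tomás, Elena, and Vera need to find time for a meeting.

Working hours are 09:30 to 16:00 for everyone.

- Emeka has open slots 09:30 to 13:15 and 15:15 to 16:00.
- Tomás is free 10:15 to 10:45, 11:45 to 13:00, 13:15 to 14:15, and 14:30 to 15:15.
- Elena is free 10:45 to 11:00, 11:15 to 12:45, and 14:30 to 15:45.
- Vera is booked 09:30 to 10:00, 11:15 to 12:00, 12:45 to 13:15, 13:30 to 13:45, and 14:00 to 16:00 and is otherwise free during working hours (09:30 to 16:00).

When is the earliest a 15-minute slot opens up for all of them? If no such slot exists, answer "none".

Vera free within 09:30–16:00: 10:00–11:15, 12:00–12:45, 13:15–13:30, 13:45–14:00.
Emeka ∩ Tomás: 10:15–10:45, 11:45–13:00.
Emeka ∩ Tomás ∩ Elena: 11:45–12:45.
Emeka ∩ Tomás ∩ Elena ∩ Vera: 12:00–12:45.
Windows ≥ 15 min: 12:00–12:45.
Earliest such window starts at 12:00.

12:00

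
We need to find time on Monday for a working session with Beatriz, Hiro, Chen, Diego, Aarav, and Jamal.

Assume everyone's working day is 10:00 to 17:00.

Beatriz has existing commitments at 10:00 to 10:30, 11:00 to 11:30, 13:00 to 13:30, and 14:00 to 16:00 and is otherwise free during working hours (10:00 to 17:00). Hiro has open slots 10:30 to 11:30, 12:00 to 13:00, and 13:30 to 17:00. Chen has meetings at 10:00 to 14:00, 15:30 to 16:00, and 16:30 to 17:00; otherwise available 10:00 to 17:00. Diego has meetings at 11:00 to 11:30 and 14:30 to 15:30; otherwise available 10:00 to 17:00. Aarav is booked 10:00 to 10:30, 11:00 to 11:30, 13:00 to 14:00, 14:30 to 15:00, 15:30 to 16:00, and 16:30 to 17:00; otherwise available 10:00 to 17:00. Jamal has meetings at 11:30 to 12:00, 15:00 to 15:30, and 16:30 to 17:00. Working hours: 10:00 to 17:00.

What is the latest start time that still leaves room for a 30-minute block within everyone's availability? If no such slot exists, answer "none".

Beatriz free within 10:00–17:00: 10:30–11:00, 11:30–13:00, 13:30–14:00, 16:00–17:00.
Chen free within 10:00–17:00: 14:00–15:30, 16:00–16:30.
Diego free within 10:00–17:00: 10:00–11:00, 11:30–14:30, 15:30–17:00.
Aarav free within 10:00–17:00: 10:30–11:00, 11:30–13:00, 14:00–14:30, 15:00–15:30, 16:00–16:30.
Jamal free within 10:00–17:00: 10:00–11:30, 12:00–15:00, 15:30–16:30.
Beatriz ∩ Hiro: 10:30–11:00, 12:00–13:00, 13:30–14:00, 16:00–17:00.
Beatriz ∩ Hiro ∩ Chen: 16:00–16:30.
Beatriz ∩ Hiro ∩ Chen ∩ Diego: 16:00–16:30.
Beatriz ∩ Hiro ∩ Chen ∩ Diego ∩ Aarav: 16:00–16:30.
Beatriz ∩ Hiro ∩ Chen ∩ Diego ∩ Aarav ∩ Jamal: 16:00–16:30.
Windows ≥ 30 min: 16:00–16:30.
Latest start in the last window 16:00–16:30 is 16:30 − 30 min = 16:00.

16:00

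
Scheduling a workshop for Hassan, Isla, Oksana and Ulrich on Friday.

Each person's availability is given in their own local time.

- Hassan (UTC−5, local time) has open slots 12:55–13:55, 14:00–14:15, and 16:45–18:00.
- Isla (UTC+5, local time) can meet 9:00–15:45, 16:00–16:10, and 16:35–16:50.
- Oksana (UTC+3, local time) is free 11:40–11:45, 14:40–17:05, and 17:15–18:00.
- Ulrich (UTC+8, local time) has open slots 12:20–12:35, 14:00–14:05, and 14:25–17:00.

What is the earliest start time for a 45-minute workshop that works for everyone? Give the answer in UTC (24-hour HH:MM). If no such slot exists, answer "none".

Hassan → UTC: 17:55–18:55, 19:00–19:15, 21:45–23:00.
Isla → UTC: 04:00–10:45, 11:00–11:10, 11:35–11:50.
Oksana → UTC: 08:40–08:45, 11:40–14:05, 14:15–15:00.
Ulrich → UTC: 04:20–04:35, 06:00–06:05, 06:25–09:00.
Hassan ∩ Isla: (none).
Hassan ∩ Isla ∩ Oksana: (none).
Hassan ∩ Isla ∩ Oksana ∩ Ulrich: (none).
Windows ≥ 45 min: (none).

none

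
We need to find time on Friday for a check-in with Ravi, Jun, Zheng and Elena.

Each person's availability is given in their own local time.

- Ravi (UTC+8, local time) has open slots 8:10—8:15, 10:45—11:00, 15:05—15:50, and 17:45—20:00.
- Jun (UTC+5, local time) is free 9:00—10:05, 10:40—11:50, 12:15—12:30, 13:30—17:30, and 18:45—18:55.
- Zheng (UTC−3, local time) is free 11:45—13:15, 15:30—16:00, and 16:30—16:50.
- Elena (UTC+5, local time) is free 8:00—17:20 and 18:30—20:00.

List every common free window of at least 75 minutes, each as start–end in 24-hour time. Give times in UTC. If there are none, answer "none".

Ravi → UTC: 00:10–00:15, 02:45–03:00, 07:05–07:50, 09:45–12:00.
Jun → UTC: 04:00–05:05, 05:40–06:50, 07:15–07:30, 08:30–12:30, 13:45–13:55.
Zheng → UTC: 14:45–16:15, 18:30–19:00, 19:30–19:50.
Elena → UTC: 03:00–12:20, 13:30–15:00.
Ravi ∩ Jun: 07:15–07:30, 09:45–12:00.
Ravi ∩ Jun ∩ Zheng: (none).
Ravi ∩ Jun ∩ Zheng ∩ Elena: (none).
Windows ≥ 75 min: (none).

none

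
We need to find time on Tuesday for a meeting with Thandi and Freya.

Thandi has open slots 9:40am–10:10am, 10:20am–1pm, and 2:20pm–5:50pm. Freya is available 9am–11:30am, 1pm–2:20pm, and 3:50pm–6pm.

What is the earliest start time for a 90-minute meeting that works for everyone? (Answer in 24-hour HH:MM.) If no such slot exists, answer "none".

15:50

Thandi ∩ Freya: 09:40–10:10, 10:20–11:30, 15:50–17:50.
Windows ≥ 90 min: 15:50–17:50.
Earliest such window starts at 15:50.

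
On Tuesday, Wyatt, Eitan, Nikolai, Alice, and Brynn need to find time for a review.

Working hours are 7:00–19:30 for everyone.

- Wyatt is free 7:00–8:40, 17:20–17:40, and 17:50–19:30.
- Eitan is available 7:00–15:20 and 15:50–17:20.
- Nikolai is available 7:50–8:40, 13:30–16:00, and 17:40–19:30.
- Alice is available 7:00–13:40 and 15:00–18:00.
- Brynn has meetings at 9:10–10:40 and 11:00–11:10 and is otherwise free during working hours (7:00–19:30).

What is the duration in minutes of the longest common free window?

Brynn free within 07:00–19:30: 07:00–09:10, 10:40–11:00, 11:10–19:30.
Wyatt ∩ Eitan: 07:00–08:40.
Wyatt ∩ Eitan ∩ Nikolai: 07:50–08:40.
Wyatt ∩ Eitan ∩ Nikolai ∩ Alice: 07:50–08:40.
Wyatt ∩ Eitan ∩ Nikolai ∩ Alice ∩ Brynn: 07:50–08:40.
Single common window of 50 minutes.

50 minutes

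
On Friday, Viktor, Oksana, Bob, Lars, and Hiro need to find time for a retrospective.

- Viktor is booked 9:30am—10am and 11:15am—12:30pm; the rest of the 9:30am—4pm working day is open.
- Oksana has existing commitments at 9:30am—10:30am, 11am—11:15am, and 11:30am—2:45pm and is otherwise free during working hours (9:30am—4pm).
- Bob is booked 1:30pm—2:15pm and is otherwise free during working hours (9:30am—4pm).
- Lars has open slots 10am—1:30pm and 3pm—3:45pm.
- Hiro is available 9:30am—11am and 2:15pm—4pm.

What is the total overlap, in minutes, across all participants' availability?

Viktor free within 09:30–16:00: 10:00–11:15, 12:30–16:00.
Oksana free within 09:30–16:00: 10:30–11:00, 11:15–11:30, 14:45–16:00.
Bob free within 09:30–16:00: 09:30–13:30, 14:15–16:00.
Viktor ∩ Oksana: 10:30–11:00, 14:45–16:00.
Viktor ∩ Oksana ∩ Bob: 10:30–11:00, 14:45–16:00.
Viktor ∩ Oksana ∩ Bob ∩ Lars: 10:30–11:00, 15:00–15:45.
Viktor ∩ Oksana ∩ Bob ∩ Lars ∩ Hiro: 10:30–11:00, 15:00–15:45.
Total common minutes: 30 + 45 = 75.

75 minutes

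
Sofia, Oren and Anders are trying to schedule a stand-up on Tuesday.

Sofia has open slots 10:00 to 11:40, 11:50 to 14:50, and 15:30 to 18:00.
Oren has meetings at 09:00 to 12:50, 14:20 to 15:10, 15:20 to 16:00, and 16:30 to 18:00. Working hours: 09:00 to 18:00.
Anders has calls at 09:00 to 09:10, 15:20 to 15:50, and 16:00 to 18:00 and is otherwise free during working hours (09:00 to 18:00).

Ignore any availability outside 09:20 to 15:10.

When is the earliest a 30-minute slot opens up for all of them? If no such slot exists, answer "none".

12:50

Oren free within 09:00–18:00: 12:50–14:20, 15:10–15:20, 16:00–16:30.
Anders free within 09:00–18:00: 09:10–15:20, 15:50–16:00.
Sofia ∩ Oren: 12:50–14:20, 16:00–16:30.
Sofia ∩ Oren ∩ Anders: 12:50–14:20.
Restricted to 09:20–15:10: 12:50–14:20.
Windows ≥ 30 min: 12:50–14:20.
Earliest such window starts at 12:50.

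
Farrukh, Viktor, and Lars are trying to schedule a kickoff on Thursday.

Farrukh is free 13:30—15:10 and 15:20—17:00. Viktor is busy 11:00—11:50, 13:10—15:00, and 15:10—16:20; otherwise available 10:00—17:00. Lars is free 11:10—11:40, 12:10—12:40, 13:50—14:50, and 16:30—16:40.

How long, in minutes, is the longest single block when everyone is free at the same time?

10 minutes

Viktor free within 10:00–17:00: 10:00–11:00, 11:50–13:10, 15:00–15:10, 16:20–17:00.
Farrukh ∩ Viktor: 15:00–15:10, 16:20–17:00.
Farrukh ∩ Viktor ∩ Lars: 16:30–16:40.
Single common window of 10 minutes.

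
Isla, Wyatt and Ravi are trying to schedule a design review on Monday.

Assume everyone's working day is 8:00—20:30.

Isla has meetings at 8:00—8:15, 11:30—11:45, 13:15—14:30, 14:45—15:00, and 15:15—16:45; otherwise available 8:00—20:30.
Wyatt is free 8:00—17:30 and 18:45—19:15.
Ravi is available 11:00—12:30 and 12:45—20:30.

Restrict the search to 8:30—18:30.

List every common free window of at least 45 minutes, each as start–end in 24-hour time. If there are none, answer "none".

Isla free within 08:00–20:30: 08:15–11:30, 11:45–13:15, 14:30–14:45, 15:00–15:15, 16:45–20:30.
Isla ∩ Wyatt: 08:15–11:30, 11:45–13:15, 14:30–14:45, 15:00–15:15, 16:45–17:30, 18:45–19:15.
Isla ∩ Wyatt ∩ Ravi: 11:00–11:30, 11:45–12:30, 12:45–13:15, 14:30–14:45, 15:00–15:15, 16:45–17:30, 18:45–19:15.
Restricted to 08:30–18:30: 11:00–11:30, 11:45–12:30, 12:45–13:15, 14:30–14:45, 15:00–15:15, 16:45–17:30.
Windows ≥ 45 min: 11:45–12:30, 16:45–17:30.

11:45–12:30, 16:45–17:30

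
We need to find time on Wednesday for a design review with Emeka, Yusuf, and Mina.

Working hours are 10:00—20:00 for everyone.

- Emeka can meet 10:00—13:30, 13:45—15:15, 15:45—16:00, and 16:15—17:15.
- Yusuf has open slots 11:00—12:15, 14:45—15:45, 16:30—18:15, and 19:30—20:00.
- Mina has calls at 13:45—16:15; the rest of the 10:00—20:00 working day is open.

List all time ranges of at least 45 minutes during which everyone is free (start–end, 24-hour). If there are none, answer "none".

Mina free within 10:00–20:00: 10:00–13:45, 16:15–20:00.
Emeka ∩ Yusuf: 11:00–12:15, 14:45–15:15, 16:30–17:15.
Emeka ∩ Yusuf ∩ Mina: 11:00–12:15, 16:30–17:15.
Windows ≥ 45 min: 11:00–12:15, 16:30–17:15.

11:00–12:15, 16:30–17:15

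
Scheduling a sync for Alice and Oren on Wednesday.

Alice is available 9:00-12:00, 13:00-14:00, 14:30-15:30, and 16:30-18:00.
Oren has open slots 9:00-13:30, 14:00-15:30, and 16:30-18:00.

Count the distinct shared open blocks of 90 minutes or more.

2

Alice ∩ Oren: 09:00–12:00, 13:00–13:30, 14:30–15:30, 16:30–18:00.
Windows ≥ 90 min: 09:00–12:00, 16:30–18:00.
That's 2 windows.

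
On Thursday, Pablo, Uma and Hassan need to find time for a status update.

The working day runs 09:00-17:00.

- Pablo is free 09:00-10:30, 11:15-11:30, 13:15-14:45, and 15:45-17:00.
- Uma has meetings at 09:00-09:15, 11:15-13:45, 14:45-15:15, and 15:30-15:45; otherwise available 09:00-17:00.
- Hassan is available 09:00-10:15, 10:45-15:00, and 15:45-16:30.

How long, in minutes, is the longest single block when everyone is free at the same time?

Uma free within 09:00–17:00: 09:15–11:15, 13:45–14:45, 15:15–15:30, 15:45–17:00.
Pablo ∩ Uma: 09:15–10:30, 13:45–14:45, 15:45–17:00.
Pablo ∩ Uma ∩ Hassan: 09:15–10:15, 13:45–14:45, 15:45–16:30.
Common window lengths: 60, 60, 45 min; longest is 60.

60 minutes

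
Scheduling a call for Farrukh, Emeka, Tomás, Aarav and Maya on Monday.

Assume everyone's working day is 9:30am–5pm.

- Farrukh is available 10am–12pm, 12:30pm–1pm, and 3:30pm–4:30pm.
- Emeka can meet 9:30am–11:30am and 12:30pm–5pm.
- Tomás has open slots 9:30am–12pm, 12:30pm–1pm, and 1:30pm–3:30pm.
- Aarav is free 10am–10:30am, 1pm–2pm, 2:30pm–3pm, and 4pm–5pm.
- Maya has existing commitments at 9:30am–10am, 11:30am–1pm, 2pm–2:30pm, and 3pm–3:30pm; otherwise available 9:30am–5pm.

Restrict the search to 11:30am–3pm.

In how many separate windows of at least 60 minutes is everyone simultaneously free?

0

Maya free within 09:30–17:00: 10:00–11:30, 13:00–14:00, 14:30–15:00, 15:30–17:00.
Farrukh ∩ Emeka: 10:00–11:30, 12:30–13:00, 15:30–16:30.
Farrukh ∩ Emeka ∩ Tomás: 10:00–11:30, 12:30–13:00.
Farrukh ∩ Emeka ∩ Tomás ∩ Aarav: 10:00–10:30.
Farrukh ∩ Emeka ∩ Tomás ∩ Aarav ∩ Maya: 10:00–10:30.
Restricted to 11:30–15:00: (none).
Windows ≥ 60 min: (none).
That's 0 windows.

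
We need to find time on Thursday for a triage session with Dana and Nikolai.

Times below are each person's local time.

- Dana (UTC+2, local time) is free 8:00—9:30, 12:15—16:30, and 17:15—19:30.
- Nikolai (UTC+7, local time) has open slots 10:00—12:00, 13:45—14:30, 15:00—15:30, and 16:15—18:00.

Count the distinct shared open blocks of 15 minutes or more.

Dana → UTC: 06:00–07:30, 10:15–14:30, 15:15–17:30.
Nikolai → UTC: 03:00–05:00, 06:45–07:30, 08:00–08:30, 09:15–11:00.
Dana ∩ Nikolai: 06:45–07:30, 10:15–11:00.
Windows ≥ 15 min: 06:45–07:30, 10:15–11:00.
That's 2 windows.

2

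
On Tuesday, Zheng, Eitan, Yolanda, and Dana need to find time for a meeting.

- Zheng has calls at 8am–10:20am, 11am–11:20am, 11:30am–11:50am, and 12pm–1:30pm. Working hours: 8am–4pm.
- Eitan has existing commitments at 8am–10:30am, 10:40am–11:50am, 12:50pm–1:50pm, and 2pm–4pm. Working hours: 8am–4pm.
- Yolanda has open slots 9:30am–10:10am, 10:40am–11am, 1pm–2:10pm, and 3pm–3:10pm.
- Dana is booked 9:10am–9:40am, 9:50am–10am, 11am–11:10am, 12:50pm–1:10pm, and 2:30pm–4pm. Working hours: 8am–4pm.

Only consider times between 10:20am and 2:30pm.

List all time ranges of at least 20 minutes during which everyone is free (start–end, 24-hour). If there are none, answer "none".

Zheng free within 08:00–16:00: 10:20–11:00, 11:20–11:30, 11:50–12:00, 13:30–16:00.
Eitan free within 08:00–16:00: 10:30–10:40, 11:50–12:50, 13:50–14:00.
Dana free within 08:00–16:00: 08:00–09:10, 09:40–09:50, 10:00–11:00, 11:10–12:50, 13:10–14:30.
Zheng ∩ Eitan: 10:30–10:40, 11:50–12:00, 13:50–14:00.
Zheng ∩ Eitan ∩ Yolanda: 13:50–14:00.
Zheng ∩ Eitan ∩ Yolanda ∩ Dana: 13:50–14:00.
Restricted to 10:20–14:30: 13:50–14:00.
Windows ≥ 20 min: (none).

none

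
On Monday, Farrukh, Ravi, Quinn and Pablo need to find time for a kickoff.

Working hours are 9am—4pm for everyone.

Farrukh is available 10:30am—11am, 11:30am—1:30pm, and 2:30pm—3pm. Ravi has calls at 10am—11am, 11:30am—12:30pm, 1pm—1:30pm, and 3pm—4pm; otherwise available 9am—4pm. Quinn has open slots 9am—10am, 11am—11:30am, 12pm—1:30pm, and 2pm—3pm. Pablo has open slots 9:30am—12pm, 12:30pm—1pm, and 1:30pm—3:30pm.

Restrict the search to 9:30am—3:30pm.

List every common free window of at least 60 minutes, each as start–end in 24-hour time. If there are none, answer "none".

Ravi free within 09:00–16:00: 09:00–10:00, 11:00–11:30, 12:30–13:00, 13:30–15:00.
Farrukh ∩ Ravi: 12:30–13:00, 14:30–15:00.
Farrukh ∩ Ravi ∩ Quinn: 12:30–13:00, 14:30–15:00.
Farrukh ∩ Ravi ∩ Quinn ∩ Pablo: 12:30–13:00, 14:30–15:00.
Restricted to 09:30–15:30: 12:30–13:00, 14:30–15:00.
Windows ≥ 60 min: (none).

none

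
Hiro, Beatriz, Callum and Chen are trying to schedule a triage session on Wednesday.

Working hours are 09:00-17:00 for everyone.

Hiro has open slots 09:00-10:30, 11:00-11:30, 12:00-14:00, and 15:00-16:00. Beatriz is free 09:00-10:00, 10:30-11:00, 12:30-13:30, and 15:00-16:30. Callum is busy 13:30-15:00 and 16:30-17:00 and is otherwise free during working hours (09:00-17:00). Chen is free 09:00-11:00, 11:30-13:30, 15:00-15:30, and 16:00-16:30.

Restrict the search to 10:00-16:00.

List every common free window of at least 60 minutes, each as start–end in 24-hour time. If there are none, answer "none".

12:30–13:30

Callum free within 09:00–17:00: 09:00–13:30, 15:00–16:30.
Hiro ∩ Beatriz: 09:00–10:00, 12:30–13:30, 15:00–16:00.
Hiro ∩ Beatriz ∩ Callum: 09:00–10:00, 12:30–13:30, 15:00–16:00.
Hiro ∩ Beatriz ∩ Callum ∩ Chen: 09:00–10:00, 12:30–13:30, 15:00–15:30.
Restricted to 10:00–16:00: 12:30–13:30, 15:00–15:30.
Windows ≥ 60 min: 12:30–13:30.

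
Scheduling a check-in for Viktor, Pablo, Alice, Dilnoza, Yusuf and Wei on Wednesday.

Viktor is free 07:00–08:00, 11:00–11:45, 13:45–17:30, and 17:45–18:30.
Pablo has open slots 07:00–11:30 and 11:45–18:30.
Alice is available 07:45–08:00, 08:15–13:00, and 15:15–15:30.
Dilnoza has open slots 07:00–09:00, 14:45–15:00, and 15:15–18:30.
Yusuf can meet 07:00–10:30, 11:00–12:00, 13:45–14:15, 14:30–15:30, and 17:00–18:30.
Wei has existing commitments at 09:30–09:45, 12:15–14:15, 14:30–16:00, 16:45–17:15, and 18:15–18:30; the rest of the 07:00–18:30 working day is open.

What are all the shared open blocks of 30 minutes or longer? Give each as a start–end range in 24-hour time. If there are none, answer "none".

none

Wei free within 07:00–18:30: 07:00–09:30, 09:45–12:15, 14:15–14:30, 16:00–16:45, 17:15–18:15.
Viktor ∩ Pablo: 07:00–08:00, 11:00–11:30, 13:45–17:30, 17:45–18:30.
Viktor ∩ Pablo ∩ Alice: 07:45–08:00, 11:00–11:30, 15:15–15:30.
Viktor ∩ Pablo ∩ Alice ∩ Dilnoza: 07:45–08:00, 15:15–15:30.
Viktor ∩ Pablo ∩ Alice ∩ Dilnoza ∩ Yusuf: 07:45–08:00, 15:15–15:30.
Viktor ∩ Pablo ∩ Alice ∩ Dilnoza ∩ Yusuf ∩ Wei: 07:45–08:00.
Windows ≥ 30 min: (none).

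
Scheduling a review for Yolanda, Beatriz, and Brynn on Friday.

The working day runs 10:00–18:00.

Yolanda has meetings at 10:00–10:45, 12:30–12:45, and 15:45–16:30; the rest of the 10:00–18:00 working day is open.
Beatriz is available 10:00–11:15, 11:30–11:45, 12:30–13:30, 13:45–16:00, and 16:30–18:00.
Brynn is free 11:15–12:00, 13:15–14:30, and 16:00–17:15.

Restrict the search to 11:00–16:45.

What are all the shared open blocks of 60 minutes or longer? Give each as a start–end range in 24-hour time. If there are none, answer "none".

Yolanda free within 10:00–18:00: 10:45–12:30, 12:45–15:45, 16:30–18:00.
Yolanda ∩ Beatriz: 10:45–11:15, 11:30–11:45, 12:45–13:30, 13:45–15:45, 16:30–18:00.
Yolanda ∩ Beatriz ∩ Brynn: 11:30–11:45, 13:15–13:30, 13:45–14:30, 16:30–17:15.
Restricted to 11:00–16:45: 11:30–11:45, 13:15–13:30, 13:45–14:30, 16:30–16:45.
Windows ≥ 60 min: (none).

none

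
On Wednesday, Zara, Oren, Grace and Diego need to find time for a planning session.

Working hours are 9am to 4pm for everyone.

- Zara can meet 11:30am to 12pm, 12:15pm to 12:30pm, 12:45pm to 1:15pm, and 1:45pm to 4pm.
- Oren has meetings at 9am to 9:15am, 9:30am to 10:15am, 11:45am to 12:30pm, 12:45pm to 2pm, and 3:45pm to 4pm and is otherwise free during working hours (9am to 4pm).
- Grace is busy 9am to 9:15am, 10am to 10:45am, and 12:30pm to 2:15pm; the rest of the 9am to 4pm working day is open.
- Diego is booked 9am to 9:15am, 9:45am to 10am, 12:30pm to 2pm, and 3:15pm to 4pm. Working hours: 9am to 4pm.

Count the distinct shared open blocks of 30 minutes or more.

Oren free within 09:00–16:00: 09:15–09:30, 10:15–11:45, 12:30–12:45, 14:00–15:45.
Grace free within 09:00–16:00: 09:15–10:00, 10:45–12:30, 14:15–16:00.
Diego free within 09:00–16:00: 09:15–09:45, 10:00–12:30, 14:00–15:15.
Zara ∩ Oren: 11:30–11:45, 14:00–15:45.
Zara ∩ Oren ∩ Grace: 11:30–11:45, 14:15–15:45.
Zara ∩ Oren ∩ Grace ∩ Diego: 11:30–11:45, 14:15–15:15.
Windows ≥ 30 min: 14:15–15:15.
That's 1 window.

1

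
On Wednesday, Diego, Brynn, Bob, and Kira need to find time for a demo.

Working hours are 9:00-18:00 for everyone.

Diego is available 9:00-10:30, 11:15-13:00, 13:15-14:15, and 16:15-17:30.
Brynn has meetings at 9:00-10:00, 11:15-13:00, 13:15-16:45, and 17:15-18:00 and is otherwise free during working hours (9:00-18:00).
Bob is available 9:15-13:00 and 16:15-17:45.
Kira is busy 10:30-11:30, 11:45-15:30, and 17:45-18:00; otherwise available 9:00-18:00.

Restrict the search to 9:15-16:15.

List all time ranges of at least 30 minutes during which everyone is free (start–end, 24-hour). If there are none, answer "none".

10:00–10:30

Brynn free within 09:00–18:00: 10:00–11:15, 13:00–13:15, 16:45–17:15.
Kira free within 09:00–18:00: 09:00–10:30, 11:30–11:45, 15:30–17:45.
Diego ∩ Brynn: 10:00–10:30, 16:45–17:15.
Diego ∩ Brynn ∩ Bob: 10:00–10:30, 16:45–17:15.
Diego ∩ Brynn ∩ Bob ∩ Kira: 10:00–10:30, 16:45–17:15.
Restricted to 09:15–16:15: 10:00–10:30.
Windows ≥ 30 min: 10:00–10:30.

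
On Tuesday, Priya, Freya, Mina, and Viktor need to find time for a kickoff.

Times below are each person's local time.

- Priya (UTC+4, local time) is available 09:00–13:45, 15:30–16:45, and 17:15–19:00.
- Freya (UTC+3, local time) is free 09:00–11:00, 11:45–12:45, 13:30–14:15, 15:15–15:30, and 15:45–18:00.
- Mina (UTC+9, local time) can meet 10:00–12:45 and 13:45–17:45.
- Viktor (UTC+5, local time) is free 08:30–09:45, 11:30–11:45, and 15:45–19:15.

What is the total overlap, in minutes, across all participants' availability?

15 minutes

Priya → UTC: 05:00–09:45, 11:30–12:45, 13:15–15:00.
Freya → UTC: 06:00–08:00, 08:45–09:45, 10:30–11:15, 12:15–12:30, 12:45–15:00.
Mina → UTC: 01:00–03:45, 04:45–08:45.
Viktor → UTC: 03:30–04:45, 06:30–06:45, 10:45–14:15.
Priya ∩ Freya: 06:00–08:00, 08:45–09:45, 12:15–12:30, 13:15–15:00.
Priya ∩ Freya ∩ Mina: 06:00–08:00.
Priya ∩ Freya ∩ Mina ∩ Viktor: 06:30–06:45.
Total common minutes: 15.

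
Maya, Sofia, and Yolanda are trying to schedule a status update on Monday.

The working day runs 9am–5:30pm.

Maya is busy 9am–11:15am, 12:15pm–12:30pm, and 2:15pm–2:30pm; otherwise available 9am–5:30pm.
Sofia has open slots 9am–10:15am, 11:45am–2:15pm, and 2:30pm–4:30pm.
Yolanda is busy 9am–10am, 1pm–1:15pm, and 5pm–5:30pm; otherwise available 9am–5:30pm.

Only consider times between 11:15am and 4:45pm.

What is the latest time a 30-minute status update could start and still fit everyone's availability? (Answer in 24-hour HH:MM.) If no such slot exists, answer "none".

16:00

Maya free within 09:00–17:30: 11:15–12:15, 12:30–14:15, 14:30–17:30.
Yolanda free within 09:00–17:30: 10:00–13:00, 13:15–17:00.
Maya ∩ Sofia: 11:45–12:15, 12:30–14:15, 14:30–16:30.
Maya ∩ Sofia ∩ Yolanda: 11:45–12:15, 12:30–13:00, 13:15–14:15, 14:30–16:30.
Restricted to 11:15–16:45: 11:45–12:15, 12:30–13:00, 13:15–14:15, 14:30–16:30.
Windows ≥ 30 min: 11:45–12:15, 12:30–13:00, 13:15–14:15, 14:30–16:30.
Latest start in the last window 14:30–16:30 is 16:30 − 30 min = 16:00.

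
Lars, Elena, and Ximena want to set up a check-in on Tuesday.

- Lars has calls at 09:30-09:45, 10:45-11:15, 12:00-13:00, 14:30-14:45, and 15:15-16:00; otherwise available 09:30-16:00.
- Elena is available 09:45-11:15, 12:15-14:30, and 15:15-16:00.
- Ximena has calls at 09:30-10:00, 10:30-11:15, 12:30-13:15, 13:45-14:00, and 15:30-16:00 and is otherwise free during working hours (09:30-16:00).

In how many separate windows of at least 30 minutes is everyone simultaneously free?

Lars free within 09:30–16:00: 09:45–10:45, 11:15–12:00, 13:00–14:30, 14:45–15:15.
Ximena free within 09:30–16:00: 10:00–10:30, 11:15–12:30, 13:15–13:45, 14:00–15:30.
Lars ∩ Elena: 09:45–10:45, 13:00–14:30.
Lars ∩ Elena ∩ Ximena: 10:00–10:30, 13:15–13:45, 14:00–14:30.
Windows ≥ 30 min: 10:00–10:30, 13:15–13:45, 14:00–14:30.
That's 3 windows.

3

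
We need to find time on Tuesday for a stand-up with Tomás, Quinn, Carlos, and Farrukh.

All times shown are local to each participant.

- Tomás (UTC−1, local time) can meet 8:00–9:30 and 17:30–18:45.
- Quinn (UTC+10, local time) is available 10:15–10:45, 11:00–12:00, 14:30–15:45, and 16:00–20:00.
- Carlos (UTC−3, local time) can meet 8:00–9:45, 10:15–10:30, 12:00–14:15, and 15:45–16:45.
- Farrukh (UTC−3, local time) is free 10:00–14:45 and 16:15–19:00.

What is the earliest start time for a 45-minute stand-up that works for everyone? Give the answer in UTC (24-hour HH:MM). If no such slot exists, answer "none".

Tomás → UTC: 09:00–10:30, 18:30–19:45.
Quinn → UTC: 00:15–00:45, 01:00–02:00, 04:30–05:45, 06:00–10:00.
Carlos → UTC: 11:00–12:45, 13:15–13:30, 15:00–17:15, 18:45–19:45.
Farrukh → UTC: 13:00–17:45, 19:15–22:00.
Tomás ∩ Quinn: 09:00–10:00.
Tomás ∩ Quinn ∩ Carlos: (none).
Tomás ∩ Quinn ∩ Carlos ∩ Farrukh: (none).
Windows ≥ 45 min: (none).

none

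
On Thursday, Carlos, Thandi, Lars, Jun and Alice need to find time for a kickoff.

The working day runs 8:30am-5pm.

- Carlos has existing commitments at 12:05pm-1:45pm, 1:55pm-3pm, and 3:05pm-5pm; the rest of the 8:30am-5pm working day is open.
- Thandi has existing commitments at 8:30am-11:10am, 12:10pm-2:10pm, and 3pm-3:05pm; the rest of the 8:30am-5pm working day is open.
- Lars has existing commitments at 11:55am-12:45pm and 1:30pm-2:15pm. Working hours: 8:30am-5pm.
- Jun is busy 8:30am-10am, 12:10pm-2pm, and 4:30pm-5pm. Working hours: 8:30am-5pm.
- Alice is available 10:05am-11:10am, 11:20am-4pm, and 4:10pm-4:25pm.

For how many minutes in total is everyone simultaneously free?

35 minutes

Carlos free within 08:30–17:00: 08:30–12:05, 13:45–13:55, 15:00–15:05.
Thandi free within 08:30–17:00: 11:10–12:10, 14:10–15:00, 15:05–17:00.
Lars free within 08:30–17:00: 08:30–11:55, 12:45–13:30, 14:15–17:00.
Jun free within 08:30–17:00: 10:00–12:10, 14:00–16:30.
Carlos ∩ Thandi: 11:10–12:05.
Carlos ∩ Thandi ∩ Lars: 11:10–11:55.
Carlos ∩ Thandi ∩ Lars ∩ Jun: 11:10–11:55.
Carlos ∩ Thandi ∩ Lars ∩ Jun ∩ Alice: 11:20–11:55.
Total common minutes: 35.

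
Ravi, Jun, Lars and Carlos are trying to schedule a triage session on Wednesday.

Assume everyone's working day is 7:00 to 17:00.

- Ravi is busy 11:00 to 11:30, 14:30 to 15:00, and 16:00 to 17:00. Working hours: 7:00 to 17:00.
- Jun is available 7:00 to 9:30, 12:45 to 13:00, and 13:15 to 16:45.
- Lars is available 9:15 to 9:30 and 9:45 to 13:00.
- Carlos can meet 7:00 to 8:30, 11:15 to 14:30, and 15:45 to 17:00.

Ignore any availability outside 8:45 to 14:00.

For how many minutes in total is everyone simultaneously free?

Ravi free within 07:00–17:00: 07:00–11:00, 11:30–14:30, 15:00–16:00.
Ravi ∩ Jun: 07:00–09:30, 12:45–13:00, 13:15–14:30, 15:00–16:00.
Ravi ∩ Jun ∩ Lars: 09:15–09:30, 12:45–13:00.
Ravi ∩ Jun ∩ Lars ∩ Carlos: 12:45–13:00.
Restricted to 08:45–14:00: 12:45–13:00.
Total common minutes: 15.

15 minutes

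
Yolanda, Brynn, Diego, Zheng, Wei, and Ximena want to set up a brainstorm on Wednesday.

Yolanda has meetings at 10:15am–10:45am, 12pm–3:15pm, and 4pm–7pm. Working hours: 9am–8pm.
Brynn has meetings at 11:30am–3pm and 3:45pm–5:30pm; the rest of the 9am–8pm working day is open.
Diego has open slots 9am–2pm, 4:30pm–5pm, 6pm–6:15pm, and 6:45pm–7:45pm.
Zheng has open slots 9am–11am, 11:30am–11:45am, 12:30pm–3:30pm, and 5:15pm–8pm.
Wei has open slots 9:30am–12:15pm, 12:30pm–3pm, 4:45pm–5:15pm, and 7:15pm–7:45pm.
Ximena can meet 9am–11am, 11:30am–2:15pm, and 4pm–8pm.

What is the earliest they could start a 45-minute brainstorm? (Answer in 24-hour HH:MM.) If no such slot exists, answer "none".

09:30

Yolanda free within 09:00–20:00: 09:00–10:15, 10:45–12:00, 15:15–16:00, 19:00–20:00.
Brynn free within 09:00–20:00: 09:00–11:30, 15:00–15:45, 17:30–20:00.
Yolanda ∩ Brynn: 09:00–10:15, 10:45–11:30, 15:15–15:45, 19:00–20:00.
Yolanda ∩ Brynn ∩ Diego: 09:00–10:15, 10:45–11:30, 19:00–19:45.
Yolanda ∩ Brynn ∩ Diego ∩ Zheng: 09:00–10:15, 10:45–11:00, 19:00–19:45.
Yolanda ∩ Brynn ∩ Diego ∩ Zheng ∩ Wei: 09:30–10:15, 10:45–11:00, 19:15–19:45.
Yolanda ∩ Brynn ∩ Diego ∩ Zheng ∩ Wei ∩ Ximena: 09:30–10:15, 10:45–11:00, 19:15–19:45.
Windows ≥ 45 min: 09:30–10:15.
Earliest such window starts at 09:30.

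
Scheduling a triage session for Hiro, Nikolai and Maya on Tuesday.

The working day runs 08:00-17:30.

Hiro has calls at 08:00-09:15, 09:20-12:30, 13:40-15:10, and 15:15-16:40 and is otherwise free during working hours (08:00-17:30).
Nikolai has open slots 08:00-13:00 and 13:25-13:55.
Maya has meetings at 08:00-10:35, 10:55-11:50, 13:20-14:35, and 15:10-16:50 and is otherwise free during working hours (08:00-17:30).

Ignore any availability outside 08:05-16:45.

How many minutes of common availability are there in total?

Hiro free within 08:00–17:30: 09:15–09:20, 12:30–13:40, 15:10–15:15, 16:40–17:30.
Maya free within 08:00–17:30: 10:35–10:55, 11:50–13:20, 14:35–15:10, 16:50–17:30.
Hiro ∩ Nikolai: 09:15–09:20, 12:30–13:00, 13:25–13:40.
Hiro ∩ Nikolai ∩ Maya: 12:30–13:00.
Restricted to 08:05–16:45: 12:30–13:00.
Total common minutes: 30.

30 minutes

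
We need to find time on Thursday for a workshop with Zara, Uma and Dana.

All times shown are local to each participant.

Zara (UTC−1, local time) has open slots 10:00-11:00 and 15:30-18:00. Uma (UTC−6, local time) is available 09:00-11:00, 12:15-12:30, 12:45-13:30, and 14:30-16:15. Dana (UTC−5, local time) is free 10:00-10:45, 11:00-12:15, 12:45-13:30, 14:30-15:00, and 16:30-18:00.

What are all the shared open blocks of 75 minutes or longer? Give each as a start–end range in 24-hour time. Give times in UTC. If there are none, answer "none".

Zara → UTC: 11:00–12:00, 16:30–19:00.
Uma → UTC: 15:00–17:00, 18:15–18:30, 18:45–19:30, 20:30–22:15.
Dana → UTC: 15:00–15:45, 16:00–17:15, 17:45–18:30, 19:30–20:00, 21:30–23:00.
Zara ∩ Uma: 16:30–17:00, 18:15–18:30, 18:45–19:00.
Zara ∩ Uma ∩ Dana: 16:30–17:00, 18:15–18:30.
Windows ≥ 75 min: (none).

none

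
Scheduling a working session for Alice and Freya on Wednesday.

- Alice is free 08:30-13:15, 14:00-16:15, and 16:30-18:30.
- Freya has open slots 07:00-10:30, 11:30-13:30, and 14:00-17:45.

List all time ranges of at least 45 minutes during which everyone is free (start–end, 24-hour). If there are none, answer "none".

08:30–10:30, 11:30–13:15, 14:00–16:15, 16:30–17:45

Alice ∩ Freya: 08:30–10:30, 11:30–13:15, 14:00–16:15, 16:30–17:45.
Windows ≥ 45 min: 08:30–10:30, 11:30–13:15, 14:00–16:15, 16:30–17:45.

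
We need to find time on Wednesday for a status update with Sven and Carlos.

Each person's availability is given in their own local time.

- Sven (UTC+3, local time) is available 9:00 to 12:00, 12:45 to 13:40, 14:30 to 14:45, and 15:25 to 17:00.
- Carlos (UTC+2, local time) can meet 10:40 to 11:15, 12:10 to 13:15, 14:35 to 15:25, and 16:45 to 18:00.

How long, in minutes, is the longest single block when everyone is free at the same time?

Sven → UTC: 06:00–09:00, 09:45–10:40, 11:30–11:45, 12:25–14:00.
Carlos → UTC: 08:40–09:15, 10:10–11:15, 12:35–13:25, 14:45–16:00.
Sven ∩ Carlos: 08:40–09:00, 10:10–10:40, 12:35–13:25.
Common window lengths: 20, 30, 50 min; longest is 50.

50 minutes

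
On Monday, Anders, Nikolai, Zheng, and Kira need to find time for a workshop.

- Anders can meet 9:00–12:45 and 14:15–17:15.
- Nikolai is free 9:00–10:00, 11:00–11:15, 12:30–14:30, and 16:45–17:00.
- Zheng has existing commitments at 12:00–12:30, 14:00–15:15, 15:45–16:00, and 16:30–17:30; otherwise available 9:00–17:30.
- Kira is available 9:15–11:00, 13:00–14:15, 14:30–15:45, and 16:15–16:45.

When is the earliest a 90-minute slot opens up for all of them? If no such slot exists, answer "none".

none

Zheng free within 09:00–17:30: 09:00–12:00, 12:30–14:00, 15:15–15:45, 16:00–16:30.
Anders ∩ Nikolai: 09:00–10:00, 11:00–11:15, 12:30–12:45, 14:15–14:30, 16:45–17:00.
Anders ∩ Nikolai ∩ Zheng: 09:00–10:00, 11:00–11:15, 12:30–12:45.
Anders ∩ Nikolai ∩ Zheng ∩ Kira: 09:15–10:00.
Windows ≥ 90 min: (none).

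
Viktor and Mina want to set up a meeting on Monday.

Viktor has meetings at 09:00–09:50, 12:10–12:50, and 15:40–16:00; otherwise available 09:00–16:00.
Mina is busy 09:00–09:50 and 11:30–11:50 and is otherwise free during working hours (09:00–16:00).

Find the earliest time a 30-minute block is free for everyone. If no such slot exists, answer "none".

Viktor free within 09:00–16:00: 09:50–12:10, 12:50–15:40.
Mina free within 09:00–16:00: 09:50–11:30, 11:50–16:00.
Viktor ∩ Mina: 09:50–11:30, 11:50–12:10, 12:50–15:40.
Windows ≥ 30 min: 09:50–11:30, 12:50–15:40.
Earliest such window starts at 09:50.

09:50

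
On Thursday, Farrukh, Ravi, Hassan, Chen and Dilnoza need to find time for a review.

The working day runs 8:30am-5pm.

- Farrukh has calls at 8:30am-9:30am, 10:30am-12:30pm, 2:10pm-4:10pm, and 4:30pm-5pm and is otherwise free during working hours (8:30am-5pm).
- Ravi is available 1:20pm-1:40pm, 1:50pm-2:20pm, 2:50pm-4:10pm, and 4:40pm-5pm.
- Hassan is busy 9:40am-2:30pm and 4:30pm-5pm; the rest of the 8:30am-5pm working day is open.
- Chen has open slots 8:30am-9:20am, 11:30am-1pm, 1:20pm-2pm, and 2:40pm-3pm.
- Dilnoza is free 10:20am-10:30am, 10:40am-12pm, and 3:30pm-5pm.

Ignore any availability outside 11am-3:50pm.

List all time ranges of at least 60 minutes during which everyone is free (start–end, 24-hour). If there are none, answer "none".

none

Farrukh free within 08:30–17:00: 09:30–10:30, 12:30–14:10, 16:10–16:30.
Hassan free within 08:30–17:00: 08:30–09:40, 14:30–16:30.
Farrukh ∩ Ravi: 13:20–13:40, 13:50–14:10.
Farrukh ∩ Ravi ∩ Hassan: (none).
Farrukh ∩ Ravi ∩ Hassan ∩ Chen: (none).
Farrukh ∩ Ravi ∩ Hassan ∩ Chen ∩ Dilnoza: (none).
Restricted to 11:00–15:50: (none).
Windows ≥ 60 min: (none).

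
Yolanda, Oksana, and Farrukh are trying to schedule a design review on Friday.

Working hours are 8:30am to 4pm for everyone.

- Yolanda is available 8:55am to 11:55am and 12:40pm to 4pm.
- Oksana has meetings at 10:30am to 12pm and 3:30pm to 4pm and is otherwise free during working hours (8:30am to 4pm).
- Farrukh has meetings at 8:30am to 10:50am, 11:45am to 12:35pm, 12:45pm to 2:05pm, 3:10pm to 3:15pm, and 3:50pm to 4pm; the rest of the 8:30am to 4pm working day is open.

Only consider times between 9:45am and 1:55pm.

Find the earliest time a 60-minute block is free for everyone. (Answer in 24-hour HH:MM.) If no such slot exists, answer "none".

Oksana free within 08:30–16:00: 08:30–10:30, 12:00–15:30.
Farrukh free within 08:30–16:00: 10:50–11:45, 12:35–12:45, 14:05–15:10, 15:15–15:50.
Yolanda ∩ Oksana: 08:55–10:30, 12:40–15:30.
Yolanda ∩ Oksana ∩ Farrukh: 12:40–12:45, 14:05–15:10, 15:15–15:30.
Restricted to 09:45–13:55: 12:40–12:45.
Windows ≥ 60 min: (none).

none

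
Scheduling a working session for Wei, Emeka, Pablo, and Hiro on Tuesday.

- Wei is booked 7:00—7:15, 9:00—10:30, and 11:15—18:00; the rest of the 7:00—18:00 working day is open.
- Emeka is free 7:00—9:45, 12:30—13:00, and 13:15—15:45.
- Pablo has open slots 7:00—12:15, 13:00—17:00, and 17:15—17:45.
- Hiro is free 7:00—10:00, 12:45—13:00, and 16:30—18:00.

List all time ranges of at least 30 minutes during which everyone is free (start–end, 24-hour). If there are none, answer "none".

07:15–09:00

Wei free within 07:00–18:00: 07:15–09:00, 10:30–11:15.
Wei ∩ Emeka: 07:15–09:00.
Wei ∩ Emeka ∩ Pablo: 07:15–09:00.
Wei ∩ Emeka ∩ Pablo ∩ Hiro: 07:15–09:00.
Windows ≥ 30 min: 07:15–09:00.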